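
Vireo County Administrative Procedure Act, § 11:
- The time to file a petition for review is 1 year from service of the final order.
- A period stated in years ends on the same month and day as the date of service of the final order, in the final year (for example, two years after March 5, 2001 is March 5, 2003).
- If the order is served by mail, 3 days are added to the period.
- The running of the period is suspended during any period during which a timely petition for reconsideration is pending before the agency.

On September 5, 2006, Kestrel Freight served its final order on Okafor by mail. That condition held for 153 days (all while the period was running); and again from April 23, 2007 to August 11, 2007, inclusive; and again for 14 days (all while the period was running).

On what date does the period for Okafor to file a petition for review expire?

June 12, 2008

1 year after September 5, 2006 is September 5, 2007.
Service was by mail, adding 3 days: September 5, 2007 + 3 days = September 8, 2007.
Tolling adds 153 days: September 8, 2007 + 153 days = February 8, 2008.
From April 23, 2007 through August 11, 2007 inclusive is 111 days; tolling adds 111 days: February 8, 2008 + 111 days = May 29, 2008.
Tolling adds 14 days: May 29, 2008 + 14 days = June 12, 2008.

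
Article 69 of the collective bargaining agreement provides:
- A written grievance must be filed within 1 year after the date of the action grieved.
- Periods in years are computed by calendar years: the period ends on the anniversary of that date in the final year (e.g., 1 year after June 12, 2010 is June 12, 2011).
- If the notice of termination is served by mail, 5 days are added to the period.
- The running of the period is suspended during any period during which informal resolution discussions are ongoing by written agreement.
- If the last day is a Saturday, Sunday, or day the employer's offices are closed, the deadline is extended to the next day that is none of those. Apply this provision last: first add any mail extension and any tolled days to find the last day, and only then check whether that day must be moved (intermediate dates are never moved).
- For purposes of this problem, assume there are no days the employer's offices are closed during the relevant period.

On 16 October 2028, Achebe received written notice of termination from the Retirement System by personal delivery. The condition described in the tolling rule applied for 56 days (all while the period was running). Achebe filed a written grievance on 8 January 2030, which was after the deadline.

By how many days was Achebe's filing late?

28 days

1 year after 16 October 2028 is October 16, 2029.
Service was not by mail, so no mail extension applies.
Tolling adds 56 days: October 16, 2029 + 56 days = December 11, 2029.
December 11, 2029 is a Tuesday and not a day the employer's offices are closed, so no extension applies.
The deadline is December 11, 2029; from December 11, 2029 to January 8, 2030 is 28 days.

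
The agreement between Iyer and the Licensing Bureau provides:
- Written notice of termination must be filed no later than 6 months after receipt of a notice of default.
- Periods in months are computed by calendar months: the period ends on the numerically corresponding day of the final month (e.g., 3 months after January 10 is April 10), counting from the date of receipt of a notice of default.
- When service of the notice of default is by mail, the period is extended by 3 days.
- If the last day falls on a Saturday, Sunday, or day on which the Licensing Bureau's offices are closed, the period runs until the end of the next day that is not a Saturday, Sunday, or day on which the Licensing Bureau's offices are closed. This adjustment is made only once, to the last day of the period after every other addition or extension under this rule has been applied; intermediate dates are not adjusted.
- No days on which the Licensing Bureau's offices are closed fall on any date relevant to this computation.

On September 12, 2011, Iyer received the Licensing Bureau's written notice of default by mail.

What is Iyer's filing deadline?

March 15, 2012

6 months after September 12, 2011 is March 12, 2012.
Service was by mail, adding 3 days: March 12, 2012 + 3 days = March 15, 2012.
March 15, 2012 is a Thursday and not a day on which the Licensing Bureau's offices are closed, so no extension applies.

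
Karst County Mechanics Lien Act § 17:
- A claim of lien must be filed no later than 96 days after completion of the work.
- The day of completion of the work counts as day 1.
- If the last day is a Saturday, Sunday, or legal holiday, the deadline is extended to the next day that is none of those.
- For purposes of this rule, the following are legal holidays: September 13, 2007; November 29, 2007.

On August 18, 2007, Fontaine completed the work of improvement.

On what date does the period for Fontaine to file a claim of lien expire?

Counting August 18, 2007 as day 1, day 96 is November 21, 2007.
November 21, 2007 is a Wednesday and not a legal holiday, so no extension applies.

November 21, 2007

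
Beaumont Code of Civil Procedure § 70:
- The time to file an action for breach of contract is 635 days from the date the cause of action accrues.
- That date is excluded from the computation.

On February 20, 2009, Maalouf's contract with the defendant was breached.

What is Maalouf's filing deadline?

635 days after February 20, 2009 is November 17, 2010.

November 17, 2010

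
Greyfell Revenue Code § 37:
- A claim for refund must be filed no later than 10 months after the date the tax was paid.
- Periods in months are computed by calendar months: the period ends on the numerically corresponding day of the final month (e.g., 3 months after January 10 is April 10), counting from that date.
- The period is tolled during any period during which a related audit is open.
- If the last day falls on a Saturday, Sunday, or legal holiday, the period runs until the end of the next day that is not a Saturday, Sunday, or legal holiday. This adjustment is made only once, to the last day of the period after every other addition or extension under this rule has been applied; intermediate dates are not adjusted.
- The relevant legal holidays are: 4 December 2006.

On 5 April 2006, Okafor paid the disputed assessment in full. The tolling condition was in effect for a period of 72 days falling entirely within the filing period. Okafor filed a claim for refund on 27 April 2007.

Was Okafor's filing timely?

No

10 months after 5 April 2006 is February 5, 2007.
Tolling adds 72 days: February 5, 2007 + 72 days = April 18, 2007.
April 18, 2007 is a Wednesday and not a legal holiday, so no extension applies.
The deadline is April 18, 2007; the filing on April 27, 2007 is after that date.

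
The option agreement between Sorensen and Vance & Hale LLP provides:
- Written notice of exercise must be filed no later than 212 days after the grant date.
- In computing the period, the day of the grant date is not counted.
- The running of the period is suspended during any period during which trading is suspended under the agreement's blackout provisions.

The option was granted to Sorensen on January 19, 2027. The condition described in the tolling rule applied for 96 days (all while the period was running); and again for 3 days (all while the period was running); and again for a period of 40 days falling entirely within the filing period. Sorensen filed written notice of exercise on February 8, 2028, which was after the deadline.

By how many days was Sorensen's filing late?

34 days

212 days after January 19, 2027 is August 19, 2027.
Tolling adds 96 days: August 19, 2027 + 96 days = November 23, 2027.
Tolling adds 3 days: November 23, 2027 + 3 days = November 26, 2027.
Tolling adds 40 days: November 26, 2027 + 40 days = January 5, 2028.
The deadline is January 5, 2028; from January 5, 2028 to February 8, 2028 is 34 days.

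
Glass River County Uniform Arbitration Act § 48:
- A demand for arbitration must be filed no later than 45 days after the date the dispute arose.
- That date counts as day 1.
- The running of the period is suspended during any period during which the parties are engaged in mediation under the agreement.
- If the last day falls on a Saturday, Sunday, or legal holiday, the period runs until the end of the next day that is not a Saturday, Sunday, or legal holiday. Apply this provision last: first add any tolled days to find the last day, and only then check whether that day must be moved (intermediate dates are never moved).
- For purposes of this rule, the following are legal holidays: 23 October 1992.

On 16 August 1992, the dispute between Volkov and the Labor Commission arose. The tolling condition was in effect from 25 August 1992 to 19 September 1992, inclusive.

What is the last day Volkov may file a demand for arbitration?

October 26, 1992

Counting 16 August 1992 as day 1, day 45 is September 29, 1992.
From August 25, 1992 through September 19, 1992 inclusive is 26 days; tolling adds 26 days: September 29, 1992 + 26 days = October 25, 1992.
October 25, 1992 is Sunday. The next qualifying day is October 26, 1992.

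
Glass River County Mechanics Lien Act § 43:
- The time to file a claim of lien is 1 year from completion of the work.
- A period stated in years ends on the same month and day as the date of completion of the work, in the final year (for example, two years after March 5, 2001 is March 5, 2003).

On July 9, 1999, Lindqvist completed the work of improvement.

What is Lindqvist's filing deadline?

1 year after July 9, 1999 is July 9, 2000.

July 9, 2000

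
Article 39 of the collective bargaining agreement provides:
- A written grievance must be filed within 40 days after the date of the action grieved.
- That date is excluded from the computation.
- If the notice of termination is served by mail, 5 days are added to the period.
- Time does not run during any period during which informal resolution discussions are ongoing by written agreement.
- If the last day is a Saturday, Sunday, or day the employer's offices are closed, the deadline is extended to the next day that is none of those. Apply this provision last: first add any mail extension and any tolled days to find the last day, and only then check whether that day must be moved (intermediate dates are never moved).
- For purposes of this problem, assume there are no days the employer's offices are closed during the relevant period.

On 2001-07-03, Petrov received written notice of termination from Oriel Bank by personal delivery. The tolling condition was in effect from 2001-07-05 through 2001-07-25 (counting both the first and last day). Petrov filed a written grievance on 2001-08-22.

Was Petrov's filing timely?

40 days after 2001-07-03 is August 12, 2001.
Service was not by mail, so no mail extension applies.
From July 5, 2001 through July 25, 2001 inclusive is 21 days; tolling adds 21 days: August 12, 2001 + 21 days = September 2, 2001.
September 2, 2001 is Sunday. The next qualifying day is September 3, 2001.
The deadline is September 3, 2001; the filing on August 22, 2001 is on or before that date.

Yes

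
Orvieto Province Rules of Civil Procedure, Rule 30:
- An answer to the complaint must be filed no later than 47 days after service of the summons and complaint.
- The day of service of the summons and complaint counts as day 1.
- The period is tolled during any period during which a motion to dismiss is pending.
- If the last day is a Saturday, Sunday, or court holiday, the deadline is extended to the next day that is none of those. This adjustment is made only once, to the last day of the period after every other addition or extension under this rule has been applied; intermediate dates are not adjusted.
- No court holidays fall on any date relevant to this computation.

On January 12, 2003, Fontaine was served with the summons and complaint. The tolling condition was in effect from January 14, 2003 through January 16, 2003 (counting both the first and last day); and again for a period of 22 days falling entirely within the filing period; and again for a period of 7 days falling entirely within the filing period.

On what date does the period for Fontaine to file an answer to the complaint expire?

March 31, 2003

Counting January 12, 2003 as day 1, day 47 is February 27, 2003.
From January 14, 2003 through January 16, 2003 inclusive is 3 days; tolling adds 3 days: February 27, 2003 + 3 days = March 2, 2003.
Tolling adds 22 days: March 2, 2003 + 22 days = March 24, 2003.
Tolling adds 7 days: March 24, 2003 + 7 days = March 31, 2003.
March 31, 2003 is a Monday and not a court holiday, so no extension applies.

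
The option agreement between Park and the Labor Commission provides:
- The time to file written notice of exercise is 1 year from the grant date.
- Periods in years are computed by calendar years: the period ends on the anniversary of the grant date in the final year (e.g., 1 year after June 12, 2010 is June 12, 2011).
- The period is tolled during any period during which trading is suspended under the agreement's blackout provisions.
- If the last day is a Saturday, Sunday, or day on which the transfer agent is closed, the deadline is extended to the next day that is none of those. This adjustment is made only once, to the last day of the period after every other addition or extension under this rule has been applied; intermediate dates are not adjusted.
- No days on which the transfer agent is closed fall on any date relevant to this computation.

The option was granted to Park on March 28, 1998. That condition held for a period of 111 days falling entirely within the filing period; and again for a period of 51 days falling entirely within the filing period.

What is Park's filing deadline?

1 year after March 28, 1998 is March 28, 1999.
Tolling adds 111 days: March 28, 1999 + 111 days = July 17, 1999.
Tolling adds 51 days: July 17, 1999 + 51 days = September 6, 1999.
September 6, 1999 is a Monday and not a day on which the transfer agent is closed, so no extension applies.

September 6, 1999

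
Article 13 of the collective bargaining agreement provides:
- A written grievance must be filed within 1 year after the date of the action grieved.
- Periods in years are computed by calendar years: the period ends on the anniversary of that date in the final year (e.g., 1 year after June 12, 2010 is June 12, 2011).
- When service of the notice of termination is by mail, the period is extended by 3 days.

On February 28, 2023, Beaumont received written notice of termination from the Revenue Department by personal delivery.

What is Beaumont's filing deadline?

February 28, 2024

1 year after February 28, 2023 is February 28, 2024.
Service was not by mail, so no mail extension applies.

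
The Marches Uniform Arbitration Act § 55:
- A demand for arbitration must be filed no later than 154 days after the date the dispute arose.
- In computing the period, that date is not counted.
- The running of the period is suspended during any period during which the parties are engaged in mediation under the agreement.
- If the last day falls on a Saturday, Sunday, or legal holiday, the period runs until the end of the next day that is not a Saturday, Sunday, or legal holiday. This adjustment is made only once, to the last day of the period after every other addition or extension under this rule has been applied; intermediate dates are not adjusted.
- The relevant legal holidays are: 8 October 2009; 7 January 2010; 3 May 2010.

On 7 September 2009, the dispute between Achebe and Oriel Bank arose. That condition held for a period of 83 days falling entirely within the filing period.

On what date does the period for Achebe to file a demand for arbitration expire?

154 days after 7 September 2009 is February 8, 2010.
Tolling adds 83 days: February 8, 2010 + 83 days = May 2, 2010.
May 2, 2010 is Sunday; May 3, 2010 is a listed holiday. The next qualifying day is May 4, 2010.

May 4, 2010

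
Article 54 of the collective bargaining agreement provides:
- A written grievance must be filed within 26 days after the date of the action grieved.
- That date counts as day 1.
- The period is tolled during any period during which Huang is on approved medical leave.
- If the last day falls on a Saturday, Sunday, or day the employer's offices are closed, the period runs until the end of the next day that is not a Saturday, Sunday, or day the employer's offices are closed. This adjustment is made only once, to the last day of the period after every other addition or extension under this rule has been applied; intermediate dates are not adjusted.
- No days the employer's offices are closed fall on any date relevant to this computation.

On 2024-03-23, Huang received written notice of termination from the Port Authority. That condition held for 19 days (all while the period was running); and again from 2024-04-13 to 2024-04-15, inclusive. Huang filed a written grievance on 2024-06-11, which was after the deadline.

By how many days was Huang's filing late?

33 days

Counting 2024-03-23 as day 1, day 26 is April 17, 2024.
Tolling adds 19 days: April 17, 2024 + 19 days = May 6, 2024.
From April 13, 2024 through April 15, 2024 inclusive is 3 days; tolling adds 3 days: May 6, 2024 + 3 days = May 9, 2024.
May 9, 2024 is a Thursday and not a day the employer's offices are closed, so no extension applies.
The deadline is May 9, 2024; from May 9, 2024 to June 11, 2024 is 33 days.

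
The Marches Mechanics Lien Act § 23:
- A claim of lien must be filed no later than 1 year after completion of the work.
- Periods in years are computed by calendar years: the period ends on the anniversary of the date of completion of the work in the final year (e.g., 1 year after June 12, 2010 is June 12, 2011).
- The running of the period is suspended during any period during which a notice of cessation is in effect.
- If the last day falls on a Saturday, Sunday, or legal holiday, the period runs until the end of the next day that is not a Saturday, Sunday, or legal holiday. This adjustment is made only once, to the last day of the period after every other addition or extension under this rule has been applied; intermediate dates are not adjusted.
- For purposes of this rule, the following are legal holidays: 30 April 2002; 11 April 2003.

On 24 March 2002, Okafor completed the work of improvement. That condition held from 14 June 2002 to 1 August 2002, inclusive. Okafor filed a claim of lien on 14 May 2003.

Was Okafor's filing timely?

1 year after 24 March 2002 is March 24, 2003.
From June 14, 2002 through August 1, 2002 inclusive is 49 days; tolling adds 49 days: March 24, 2003 + 49 days = May 12, 2003.
May 12, 2003 is a Monday and not a legal holiday, so no extension applies.
The deadline is May 12, 2003; the filing on May 14, 2003 is after that date.

No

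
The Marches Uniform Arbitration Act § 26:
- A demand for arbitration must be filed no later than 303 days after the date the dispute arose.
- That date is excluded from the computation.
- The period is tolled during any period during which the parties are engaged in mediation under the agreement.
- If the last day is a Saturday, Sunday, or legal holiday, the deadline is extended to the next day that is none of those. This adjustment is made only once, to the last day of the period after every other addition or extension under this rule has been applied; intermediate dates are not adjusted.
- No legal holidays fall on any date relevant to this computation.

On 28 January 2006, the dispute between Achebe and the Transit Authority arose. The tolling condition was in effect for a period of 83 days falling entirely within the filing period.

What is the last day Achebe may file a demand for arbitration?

February 19, 2007

303 days after 28 January 2006 is November 27, 2006.
Tolling adds 83 days: November 27, 2006 + 83 days = February 18, 2007.
February 18, 2007 is Sunday. The next qualifying day is February 19, 2007.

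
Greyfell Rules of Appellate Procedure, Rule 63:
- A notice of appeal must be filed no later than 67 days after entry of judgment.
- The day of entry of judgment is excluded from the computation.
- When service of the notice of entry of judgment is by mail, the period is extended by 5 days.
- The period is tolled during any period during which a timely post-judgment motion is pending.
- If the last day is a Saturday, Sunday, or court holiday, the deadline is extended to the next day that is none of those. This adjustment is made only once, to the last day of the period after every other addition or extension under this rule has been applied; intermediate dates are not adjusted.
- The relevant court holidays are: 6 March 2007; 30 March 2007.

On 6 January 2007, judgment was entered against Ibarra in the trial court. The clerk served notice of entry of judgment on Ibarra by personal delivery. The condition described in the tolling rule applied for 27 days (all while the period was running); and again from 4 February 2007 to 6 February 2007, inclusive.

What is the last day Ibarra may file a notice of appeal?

April 13, 2007

67 days after 6 January 2007 is March 14, 2007.
Service was not by mail, so no mail extension applies.
Tolling adds 27 days: March 14, 2007 + 27 days = April 10, 2007.
From February 4, 2007 through February 6, 2007 inclusive is 3 days; tolling adds 3 days: April 10, 2007 + 3 days = April 13, 2007.
April 13, 2007 is a Friday and not a court holiday, so no extension applies.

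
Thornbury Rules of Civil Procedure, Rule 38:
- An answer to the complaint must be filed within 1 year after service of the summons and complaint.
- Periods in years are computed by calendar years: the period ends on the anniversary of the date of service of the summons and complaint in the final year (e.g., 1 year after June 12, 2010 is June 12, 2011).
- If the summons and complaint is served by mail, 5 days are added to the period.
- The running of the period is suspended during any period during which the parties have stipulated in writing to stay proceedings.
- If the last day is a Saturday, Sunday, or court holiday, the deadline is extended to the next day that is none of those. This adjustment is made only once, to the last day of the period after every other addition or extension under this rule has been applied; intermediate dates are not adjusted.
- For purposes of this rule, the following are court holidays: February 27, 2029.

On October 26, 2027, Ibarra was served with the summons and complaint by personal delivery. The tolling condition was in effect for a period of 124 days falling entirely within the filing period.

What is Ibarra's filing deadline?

1 year after October 26, 2027 is October 26, 2028.
Service was not by mail, so no mail extension applies.
Tolling adds 124 days: October 26, 2028 + 124 days = February 27, 2029.
February 27, 2029 is a listed holiday. The next qualifying day is February 28, 2029.

February 28, 2029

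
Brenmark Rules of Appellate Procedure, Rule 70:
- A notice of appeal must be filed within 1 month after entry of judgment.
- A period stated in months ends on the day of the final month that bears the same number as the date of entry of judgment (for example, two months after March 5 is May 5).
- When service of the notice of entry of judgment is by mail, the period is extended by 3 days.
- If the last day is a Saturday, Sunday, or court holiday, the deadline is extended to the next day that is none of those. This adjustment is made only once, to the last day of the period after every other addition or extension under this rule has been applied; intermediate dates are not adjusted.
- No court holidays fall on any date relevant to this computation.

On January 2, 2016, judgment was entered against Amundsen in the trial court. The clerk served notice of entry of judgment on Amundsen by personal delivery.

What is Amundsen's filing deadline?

February 2, 2016

1 month after January 2, 2016 is February 2, 2016.
Service was not by mail, so no mail extension applies.
February 2, 2016 is a Tuesday and not a court holiday, so no extension applies.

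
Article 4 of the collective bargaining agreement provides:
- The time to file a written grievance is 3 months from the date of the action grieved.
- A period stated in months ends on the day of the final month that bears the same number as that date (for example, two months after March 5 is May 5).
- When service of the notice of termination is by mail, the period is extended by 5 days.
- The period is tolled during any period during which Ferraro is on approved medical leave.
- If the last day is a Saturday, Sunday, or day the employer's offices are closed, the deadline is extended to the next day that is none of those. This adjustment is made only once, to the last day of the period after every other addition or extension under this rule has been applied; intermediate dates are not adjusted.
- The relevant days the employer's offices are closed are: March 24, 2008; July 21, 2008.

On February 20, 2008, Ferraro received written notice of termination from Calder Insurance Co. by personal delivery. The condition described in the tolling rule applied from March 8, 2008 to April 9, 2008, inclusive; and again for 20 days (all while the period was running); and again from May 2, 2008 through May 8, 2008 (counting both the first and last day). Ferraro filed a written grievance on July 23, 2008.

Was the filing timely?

No

3 months after February 20, 2008 is May 20, 2008.
Service was not by mail, so no mail extension applies.
From March 8, 2008 through April 9, 2008 inclusive is 33 days; tolling adds 33 days: May 20, 2008 + 33 days = June 22, 2008.
Tolling adds 20 days: June 22, 2008 + 20 days = July 12, 2008.
From May 2, 2008 through May 8, 2008 inclusive is 7 days; tolling adds 7 days: July 12, 2008 + 7 days = July 19, 2008.
July 19, 2008 is Saturday; July 20, 2008 is Sunday; July 21, 2008 is a listed holiday. The next qualifying day is July 22, 2008.
The deadline is July 22, 2008; the filing on July 23, 2008 is after that date.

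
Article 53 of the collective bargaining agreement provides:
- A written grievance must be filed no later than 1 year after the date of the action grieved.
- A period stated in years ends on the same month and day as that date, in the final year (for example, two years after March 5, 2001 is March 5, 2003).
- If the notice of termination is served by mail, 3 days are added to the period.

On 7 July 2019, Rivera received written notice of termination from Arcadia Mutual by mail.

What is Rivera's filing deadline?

July 10, 2020

1 year after 7 July 2019 is July 7, 2020.
Service was by mail, adding 3 days: July 7, 2020 + 3 days = July 10, 2020.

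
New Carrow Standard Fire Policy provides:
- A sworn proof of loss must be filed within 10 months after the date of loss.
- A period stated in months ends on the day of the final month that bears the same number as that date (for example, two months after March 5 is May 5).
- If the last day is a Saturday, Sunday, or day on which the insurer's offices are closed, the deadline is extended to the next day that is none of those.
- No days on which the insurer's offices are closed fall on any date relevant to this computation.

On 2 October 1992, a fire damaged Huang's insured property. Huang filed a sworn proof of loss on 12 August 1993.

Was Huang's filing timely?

No

10 months after 2 October 1992 is August 2, 1993.
August 2, 1993 is a Monday and not a day on which the insurer's offices are closed, so no extension applies.
The deadline is August 2, 1993; the filing on August 12, 1993 is after that date.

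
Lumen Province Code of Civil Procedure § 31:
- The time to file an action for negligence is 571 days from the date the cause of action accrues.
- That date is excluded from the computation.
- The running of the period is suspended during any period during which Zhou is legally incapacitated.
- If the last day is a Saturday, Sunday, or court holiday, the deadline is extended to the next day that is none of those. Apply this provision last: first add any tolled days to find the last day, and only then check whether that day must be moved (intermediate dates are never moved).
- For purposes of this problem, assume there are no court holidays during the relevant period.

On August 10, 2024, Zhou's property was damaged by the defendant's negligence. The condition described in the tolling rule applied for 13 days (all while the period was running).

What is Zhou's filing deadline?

571 days after August 10, 2024 is March 4, 2026.
Tolling adds 13 days: March 4, 2026 + 13 days = March 17, 2026.
March 17, 2026 is a Tuesday and not a court holiday, so no extension applies.

March 17, 2026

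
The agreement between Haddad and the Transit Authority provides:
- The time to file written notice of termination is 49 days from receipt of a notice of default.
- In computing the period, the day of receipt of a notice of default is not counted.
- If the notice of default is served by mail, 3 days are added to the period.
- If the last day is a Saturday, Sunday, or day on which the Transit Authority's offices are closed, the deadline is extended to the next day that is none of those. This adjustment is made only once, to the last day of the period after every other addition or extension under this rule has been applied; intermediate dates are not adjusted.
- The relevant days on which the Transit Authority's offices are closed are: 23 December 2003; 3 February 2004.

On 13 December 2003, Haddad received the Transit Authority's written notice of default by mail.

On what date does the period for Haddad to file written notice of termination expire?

49 days after 13 December 2003 is January 31, 2004.
Service was by mail, adding 3 days: January 31, 2004 + 3 days = February 3, 2004.
February 3, 2004 is a listed holiday. The next qualifying day is February 4, 2004.

February 4, 2004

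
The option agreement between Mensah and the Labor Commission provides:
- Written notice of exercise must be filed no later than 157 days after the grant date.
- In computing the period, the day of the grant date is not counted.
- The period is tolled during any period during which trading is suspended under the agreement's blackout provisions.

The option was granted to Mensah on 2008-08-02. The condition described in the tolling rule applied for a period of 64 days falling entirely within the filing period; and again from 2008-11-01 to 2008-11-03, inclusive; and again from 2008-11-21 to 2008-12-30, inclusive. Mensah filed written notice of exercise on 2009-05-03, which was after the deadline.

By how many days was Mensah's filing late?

10 days

157 days after 2008-08-02 is January 6, 2009.
Tolling adds 64 days: January 6, 2009 + 64 days = March 11, 2009.
From November 1, 2008 through November 3, 2008 inclusive is 3 days; tolling adds 3 days: March 11, 2009 + 3 days = March 14, 2009.
From November 21, 2008 through December 30, 2008 inclusive is 40 days; tolling adds 40 days: March 14, 2009 + 40 days = April 23, 2009.
The deadline is April 23, 2009; from April 23, 2009 to May 3, 2009 is 10 days.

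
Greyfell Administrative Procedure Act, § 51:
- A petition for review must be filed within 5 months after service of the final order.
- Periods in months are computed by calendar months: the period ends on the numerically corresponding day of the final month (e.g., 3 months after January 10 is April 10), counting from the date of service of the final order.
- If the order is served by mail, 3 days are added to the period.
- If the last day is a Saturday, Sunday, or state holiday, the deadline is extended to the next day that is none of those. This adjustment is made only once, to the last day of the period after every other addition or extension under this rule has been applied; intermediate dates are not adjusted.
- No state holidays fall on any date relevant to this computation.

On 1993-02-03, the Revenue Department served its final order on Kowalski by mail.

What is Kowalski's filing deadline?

5 months after 1993-02-03 is July 3, 1993.
Service was by mail, adding 3 days: July 3, 1993 + 3 days = July 6, 1993.
July 6, 1993 is a Tuesday and not a state holiday, so no extension applies.

July 6, 1993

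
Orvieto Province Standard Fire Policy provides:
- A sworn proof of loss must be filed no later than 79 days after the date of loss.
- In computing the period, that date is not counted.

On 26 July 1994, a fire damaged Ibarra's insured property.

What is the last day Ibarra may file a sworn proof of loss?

79 days after 26 July 1994 is October 13, 1994.

October 13, 1994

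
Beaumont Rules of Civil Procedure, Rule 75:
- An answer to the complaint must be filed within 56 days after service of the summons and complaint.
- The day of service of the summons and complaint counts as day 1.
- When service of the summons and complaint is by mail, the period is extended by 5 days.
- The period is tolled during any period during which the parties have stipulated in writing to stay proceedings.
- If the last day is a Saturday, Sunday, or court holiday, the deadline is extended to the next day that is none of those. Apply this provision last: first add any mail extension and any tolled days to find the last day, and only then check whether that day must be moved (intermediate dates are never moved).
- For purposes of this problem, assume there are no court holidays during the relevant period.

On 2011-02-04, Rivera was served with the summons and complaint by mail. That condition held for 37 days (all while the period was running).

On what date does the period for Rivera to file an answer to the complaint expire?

Counting 2011-02-04 as day 1, day 56 is March 31, 2011.
Service was by mail, adding 5 days: March 31, 2011 + 5 days = April 5, 2011.
Tolling adds 37 days: April 5, 2011 + 37 days = May 12, 2011.
May 12, 2011 is a Thursday and not a court holiday, so no extension applies.

May 12, 2011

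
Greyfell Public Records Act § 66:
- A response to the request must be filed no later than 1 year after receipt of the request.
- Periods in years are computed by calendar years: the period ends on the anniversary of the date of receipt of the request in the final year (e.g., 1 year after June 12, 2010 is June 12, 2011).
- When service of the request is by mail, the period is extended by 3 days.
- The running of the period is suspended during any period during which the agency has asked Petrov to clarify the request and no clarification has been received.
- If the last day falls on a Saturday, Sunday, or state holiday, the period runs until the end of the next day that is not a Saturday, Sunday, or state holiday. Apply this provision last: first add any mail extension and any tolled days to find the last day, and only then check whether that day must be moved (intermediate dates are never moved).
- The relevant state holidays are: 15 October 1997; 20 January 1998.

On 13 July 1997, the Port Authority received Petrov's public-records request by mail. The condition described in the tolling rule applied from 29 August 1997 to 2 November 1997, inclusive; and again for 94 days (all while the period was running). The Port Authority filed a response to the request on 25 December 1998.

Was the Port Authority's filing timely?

No

1 year after 13 July 1997 is July 13, 1998.
Service was by mail, adding 3 days: July 13, 1998 + 3 days = July 16, 1998.
From August 29, 1997 through November 2, 1997 inclusive is 66 days; tolling adds 66 days: July 16, 1998 + 66 days = September 20, 1998.
Tolling adds 94 days: September 20, 1998 + 94 days = December 23, 1998.
December 23, 1998 is a Wednesday and not a state holiday, so no extension applies.
The deadline is December 23, 1998; the filing on December 25, 1998 is after that date.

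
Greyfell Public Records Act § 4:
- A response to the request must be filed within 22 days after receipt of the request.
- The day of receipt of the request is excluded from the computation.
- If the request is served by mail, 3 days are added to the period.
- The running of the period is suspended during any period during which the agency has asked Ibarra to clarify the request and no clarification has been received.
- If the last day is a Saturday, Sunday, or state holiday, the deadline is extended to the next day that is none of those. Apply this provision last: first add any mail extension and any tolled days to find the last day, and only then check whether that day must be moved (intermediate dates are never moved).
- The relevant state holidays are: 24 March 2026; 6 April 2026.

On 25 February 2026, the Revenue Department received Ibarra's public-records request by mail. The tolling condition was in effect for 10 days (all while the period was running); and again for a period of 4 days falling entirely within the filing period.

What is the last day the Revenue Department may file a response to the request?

April 7, 2026

22 days after 25 February 2026 is March 19, 2026.
Service was by mail, adding 3 days: March 19, 2026 + 3 days = March 22, 2026.
Tolling adds 10 days: March 22, 2026 + 10 days = April 1, 2026.
Tolling adds 4 days: April 1, 2026 + 4 days = April 5, 2026.
April 5, 2026 is Sunday; April 6, 2026 is a listed holiday. The next qualifying day is April 7, 2026.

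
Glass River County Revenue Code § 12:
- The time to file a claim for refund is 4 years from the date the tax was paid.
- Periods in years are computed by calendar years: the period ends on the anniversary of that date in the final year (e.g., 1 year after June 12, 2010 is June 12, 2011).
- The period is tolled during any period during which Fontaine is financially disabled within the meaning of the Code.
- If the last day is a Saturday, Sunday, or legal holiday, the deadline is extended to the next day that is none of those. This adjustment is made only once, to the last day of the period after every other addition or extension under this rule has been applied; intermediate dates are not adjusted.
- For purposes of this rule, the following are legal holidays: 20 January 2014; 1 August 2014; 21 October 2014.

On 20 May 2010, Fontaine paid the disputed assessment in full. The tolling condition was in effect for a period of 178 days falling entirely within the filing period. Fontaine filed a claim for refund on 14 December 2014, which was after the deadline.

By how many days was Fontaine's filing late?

4 years after 20 May 2010 is May 20, 2014.
Tolling adds 178 days: May 20, 2014 + 178 days = November 14, 2014.
November 14, 2014 is a Friday and not a legal holiday, so no extension applies.
The deadline is November 14, 2014; from November 14, 2014 to December 14, 2014 is 30 days.

30 days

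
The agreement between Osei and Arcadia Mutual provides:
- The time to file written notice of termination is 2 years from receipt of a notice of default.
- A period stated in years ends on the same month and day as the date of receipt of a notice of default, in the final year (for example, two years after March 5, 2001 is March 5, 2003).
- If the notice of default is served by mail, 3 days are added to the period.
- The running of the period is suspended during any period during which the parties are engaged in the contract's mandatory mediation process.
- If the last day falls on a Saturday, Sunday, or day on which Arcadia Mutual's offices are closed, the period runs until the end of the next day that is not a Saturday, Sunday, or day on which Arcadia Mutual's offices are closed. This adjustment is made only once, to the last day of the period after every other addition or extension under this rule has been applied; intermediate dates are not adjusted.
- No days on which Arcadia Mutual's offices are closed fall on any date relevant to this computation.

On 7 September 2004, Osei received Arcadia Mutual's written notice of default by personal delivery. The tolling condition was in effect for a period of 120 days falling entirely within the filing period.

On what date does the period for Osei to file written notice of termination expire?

2 years after 7 September 2004 is September 7, 2006.
Service was not by mail, so no mail extension applies.
Tolling adds 120 days: September 7, 2006 + 120 days = January 5, 2007.
January 5, 2007 is a Friday and not a day on which Arcadia Mutual's offices are closed, so no extension applies.

January 5, 2007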